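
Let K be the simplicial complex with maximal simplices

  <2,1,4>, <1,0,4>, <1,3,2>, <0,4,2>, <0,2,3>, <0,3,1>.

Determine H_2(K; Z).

H_2 ≅ Z.

Take the total order 0 < 1 < 2 < 3 < 4 on the vertex set. Then K (dimension 2) consists of the simplices:

  0-simplices (5): [0], [1], [2], [3], [4]
  1-simplices (9): [0,1], [0,2], [0,3], [0,4], [1,2], [1,3], [1,4], [2,3], [2,4]
  2-simplices (6): [0,1,3], [0,1,4], [0,2,3], [0,2,4], [1,2,3], [1,2,4]

so the chain groups are C_0 ≅ Z^5, C_1 ≅ Z^9, C_2 ≅ Z^6.

Boundary ∂_1: C_1 → C_0 sends each edge [p,q] (with p < q) to q − p. For instance
  ∂[2,3] = [3] − [2].
The resulting 5×9 matrix has rank 4, and its Smith normal form has invariant factors (1,1,1,1).

∂_2: C_2 → C_1 sends each 2-simplex [p,q,r] to [q,r] − [p,r] + [p,q]. For instance
  ∂[0,2,3] = [2,3] − [0,3] + [0,2],
  ∂[0,2,4] = [2,4] − [0,4] + [0,2].
The 9×6 boundary matrix has rank 5 and Smith normal form diag(1,1,1,1,1).

From H_k ≅ ker(∂_k) / im(∂_{k+1}) we obtain:

  H_2: rank ker ∂_2 − rank ∂_3 = (6 − 5) − 0 = 1, and there is no ∂_3, so H_2 ≅ Z.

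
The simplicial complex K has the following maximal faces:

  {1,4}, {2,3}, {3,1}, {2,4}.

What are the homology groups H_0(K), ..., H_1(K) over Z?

Take the total order 1 < 2 < 3 < 4 on the vertex set. Then K (dimension 1) consists of the simplices:

  0-simplices (4): [1], [2], [3], [4]
  1-simplices (4): [1,3], [1,4], [2,3], [2,4]

so the chain groups are C_0 ≅ Z^4, C_1 ≅ Z^4.

The boundary map ∂_1: C_1 → C_0 maps an edge to its endpoints' difference, ∂[p,q] = q − p.
The 4×4 boundary matrix has rank 3 and Smith normal form diag(1,1,1).

Now H_k = ker ∂_k / im ∂_{k+1}, so:

  H_0: rank C_0 − rank ∂_1 = 4 − 3 = 1, and the invariant factors of ∂_1 are all 1, so H_0 ≅ Z.
  H_1: rank ker ∂_1 − rank ∂_2 = (4 − 3) − 0 = 1, and there is no ∂_2, so H_1 ≅ Z.

H_0 ≅ Z,  H_1 ≅ Z.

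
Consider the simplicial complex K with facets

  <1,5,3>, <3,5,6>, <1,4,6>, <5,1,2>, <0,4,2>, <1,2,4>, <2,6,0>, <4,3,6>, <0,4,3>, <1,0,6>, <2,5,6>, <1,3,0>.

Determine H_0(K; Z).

H_0 = Z.

K has 7 vertices, 18 edges, 12 triangles.
rank ∂_0 = 0, rank ∂_1 = 6 ⇒ b_0 = 7 − 0 − 6 = 1; all invariant factors of ∂_1 are 1 so no torsion. So H_0 ≅ Z.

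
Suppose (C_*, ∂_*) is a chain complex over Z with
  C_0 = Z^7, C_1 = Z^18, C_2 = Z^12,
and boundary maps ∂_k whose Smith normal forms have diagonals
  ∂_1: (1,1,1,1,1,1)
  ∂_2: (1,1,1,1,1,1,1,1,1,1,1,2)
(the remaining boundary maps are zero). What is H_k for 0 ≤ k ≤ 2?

H_0 ≅ Z,  H_1 ≅ Z/2,  H_2 = 0.

H_0: b_0 = 7 − 0 − 6 = 1; torsion from ∂_1 factors > 1: none. So H_0 ≅ Z.
H_1: b_1 = 18 − 6 − 12 = 0; torsion from ∂_2 factors > 1: [2]. So H_1 ≅ Z/2.
H_2: b_2 = 12 − 12 − 0 = 0; torsion from ∂_3 factors > 1: none. So H_2 ≅ 0.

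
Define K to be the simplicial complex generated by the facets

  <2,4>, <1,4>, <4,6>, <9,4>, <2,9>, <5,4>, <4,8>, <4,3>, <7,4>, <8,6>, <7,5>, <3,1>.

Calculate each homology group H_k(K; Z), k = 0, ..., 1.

H_0 = Z,  H_1 = Z^4.

Fix the vertex order 1 < 2 < 3 < 4 < 5 < 6 < 7 < 8 < 9 and write every simplex with vertices in increasing order. Then dim K = 1 and the simplices of K are:

  0-simplices (9): [1], [2], [3], [4], [5], [6], [7], [8], [9]
  1-simplices (12): [1,3], [1,4], [2,4], [2,9], [3,4], [4,5], [4,6], [4,7], [4,8], [4,9], [5,7], [6,8]

so the chain groups are C_0 ≅ Z^9, C_1 ≅ Z^12.

The boundary map ∂_1: C_1 → C_0 maps an edge to its endpoints' difference, ∂[p,q] = q − p.
As a 9×12 matrix over Z this has rank 8, with invariant factors (1,1,1,1,1,1,1,1).

From H_k ≅ ker(∂_k) / im(∂_{k+1}) we obtain:

  H_0: rank C_0 − rank ∂_1 = 9 − 8 = 1, and the invariant factors of ∂_1 are all 1, so H_0 ≅ Z.
  H_1: rank ker ∂_1 − rank ∂_2 = (12 − 8) − 0 = 4, and there is no ∂_2, so H_1 ≅ Z^4.

(K is a triangulation of a wedge of 4 circles.)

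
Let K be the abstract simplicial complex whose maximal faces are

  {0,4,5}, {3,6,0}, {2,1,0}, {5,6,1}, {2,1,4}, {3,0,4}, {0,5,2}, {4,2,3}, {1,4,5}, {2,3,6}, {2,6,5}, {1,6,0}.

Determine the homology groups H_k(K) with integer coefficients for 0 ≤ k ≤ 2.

H_0 ≅ Z,  H_1 ≅ Z/2,  H_2 = 0.

Fix the vertex order 0 < 1 < 2 < 3 < 4 < 5 < 6 and write every simplex with vertices in increasing order. Then dim K = 2 and the simplices of K are:

  0-simplices (7): [0], [1], [2], [3], [4], [5], [6]
  1-simplices (18): [0,1], [0,2], [0,3], [0,4], [0,5], [0,6], [1,2], [1,4], [1,5], [1,6], [2,3], [2,4], [2,5], [2,6], [3,4], [3,6], [4,5], [5,6]
  2-simplices (12): [0,1,2], [0,1,6], [0,2,5], [0,3,4], [0,3,6], [0,4,5], [1,2,4], [1,4,5], [1,5,6], [2,3,4], [2,3,6], [2,5,6]

so the chain groups are C_0 ≅ Z^7, C_1 ≅ Z^18, C_2 ≅ Z^12.

The boundary map ∂_1: C_1 → C_0 is given by ∂[p,q] = [q] − [p]. For instance
  ∂[2,4] = [4] − [2].
The resulting 7×18 matrix has rank 6, and its Smith normal form has invariant factors (1,1,1,1,1,1).

∂_2: C_2 → C_1 sends each 2-simplex [p,q,r] to [q,r] − [p,r] + [p,q]. For instance
  ∂[0,3,4] = [3,4] − [0,4] + [0,3],
  ∂[0,3,6] = [3,6] − [0,6] + [0,3].
The 18×12 boundary matrix has rank 12 and Smith normal form diag(1,1,1,1,1,1,1,1,1,1,1,2).

From H_k ≅ ker(∂_k) / im(∂_{k+1}) we obtain:

  H_0: rank C_0 − rank ∂_1 = 7 − 6 = 1, and the invariant factors of ∂_1 are all 1, so H_0 ≅ Z.
  H_1: rank ker ∂_1 − rank ∂_2 = (18 − 6) − 12 = 0, and ∂_2 has invariant factor 2 > 1, so H_1 ≅ Z/2.
  H_2: rank ker ∂_2 − rank ∂_3 = (12 − 12) − 0 = 0, and there is no ∂_3, so H_2 ≅ 0.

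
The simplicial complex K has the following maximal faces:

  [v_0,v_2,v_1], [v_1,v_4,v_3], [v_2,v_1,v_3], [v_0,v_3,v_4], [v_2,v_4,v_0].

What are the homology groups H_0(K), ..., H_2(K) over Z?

K has 5 vertices, 10 edges, 5 triangles.
rank ∂_0 = 0, rank ∂_1 = 4 ⇒ b_0 = 5 − 0 − 4 = 1; all invariant factors of ∂_1 are 1 so no torsion. So H_0 = Z.
rank ∂_1 = 4, rank ∂_2 = 5 ⇒ b_1 = 10 − 4 − 5 = 1; all invariant factors of ∂_2 are 1 so no torsion. So H_1 = Z.
rank ∂_2 = 5, rank ∂_3 = 0 ⇒ b_2 = 5 − 5 − 0 = 0. So H_2 = 0.

H_0 ≅ Z,  H_1 ≅ Z,  H_2 = 0.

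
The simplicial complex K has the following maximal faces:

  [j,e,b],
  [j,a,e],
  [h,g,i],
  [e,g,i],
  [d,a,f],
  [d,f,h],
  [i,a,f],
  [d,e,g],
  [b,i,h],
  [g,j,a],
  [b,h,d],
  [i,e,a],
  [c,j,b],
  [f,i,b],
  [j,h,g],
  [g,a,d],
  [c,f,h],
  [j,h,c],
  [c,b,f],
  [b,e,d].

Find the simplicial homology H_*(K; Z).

Fix the vertex order a < b < c < d < e < f < g < h < i < j and write every simplex with vertices in increasing order. Then dim K = 2 and the simplices of K are:

  0-simplices (10): a, b, c, d, e, f, g, h, i, j
  1-simplices (30): ad, ae, af, ag, ai, aj, bc, bd, be, bf, bh, bi, bj, cf, ch, cj, de, df, dg, dh, eg, ei, ej, fh, fi, gh, gi, gj, hi, hj
  2-simplices (20): adf, adg, aei, aej, afi, agj, bcf, bcj, bde, bdh, bej, bfi, bhi, cfh, chj, deg, dfh, egi, ghi, ghj

Hence C_0 ≅ Z^10, C_1 ≅ Z^30, C_2 ≅ Z^20.

The boundary map ∂_1: C_1 → C_0 is given by ∂[p,q] = [q] − [p].
The 10×30 boundary matrix has rank 9 and Smith normal form diag(1,1,1,1,1,1,1,1,1).

The boundary map ∂_2: C_2 → C_1 sends each 2-simplex [p,q,r] to [q,r] − [p,r] + [p,q]. For instance
  ∂bej = ej − bj + be,
  ∂afi = fi − ai + af.
As a 30×20 matrix over Z this has rank 20, with invariant factors (1,1,1,1,1,1,1,1,1,1,1,1,1,1,1,1,1,1,1,2).

Now H_k = ker ∂_k / im ∂_{k+1}, so:

  H_0: rank C_0 − rank ∂_1 = 10 − 9 = 1, and the invariant factors of ∂_1 are all 1, so H_0 ≅ Z.
  H_1: rank ker ∂_1 − rank ∂_2 = (30 − 9) − 20 = 1, and ∂_2 has invariant factor 2 > 1, so H_1 ≅ Z ⊕ Z_2.
  H_2: rank ker ∂_2 − rank ∂_3 = (20 − 20) − 0 = 0, and there is no ∂_3, so H_2 ≅ 0.

As a check, the Euler characteristic is 10 − 30 + 20 = 0, which agrees with 1 − 1 + 0 = 0.

H_0 ≅ Z,  H_1 ≅ Z ⊕ Z_2,  H_2 = 0.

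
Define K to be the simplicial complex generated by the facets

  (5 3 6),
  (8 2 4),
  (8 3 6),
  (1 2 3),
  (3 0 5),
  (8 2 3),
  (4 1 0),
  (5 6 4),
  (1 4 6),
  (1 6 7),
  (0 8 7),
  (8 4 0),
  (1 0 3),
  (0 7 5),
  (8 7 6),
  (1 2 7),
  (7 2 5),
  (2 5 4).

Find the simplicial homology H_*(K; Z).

K has 9 vertices, 27 edges, 18 triangles.
rank ∂_0 = 0, rank ∂_1 = 8 ⇒ b_0 = 9 − 0 − 8 = 1; all invariant factors of ∂_1 are 1 so no torsion. So H_0 = Z.
rank ∂_1 = 8, rank ∂_2 = 17 ⇒ b_1 = 27 − 8 − 17 = 2; all invariant factors of ∂_2 are 1 so no torsion. So H_1 = Z^2.
rank ∂_2 = 17, rank ∂_3 = 0 ⇒ b_2 = 18 − 17 − 0 = 1. So H_2 = Z.

H_0 = Z,  H_1 = Z^2,  H_2 = Z.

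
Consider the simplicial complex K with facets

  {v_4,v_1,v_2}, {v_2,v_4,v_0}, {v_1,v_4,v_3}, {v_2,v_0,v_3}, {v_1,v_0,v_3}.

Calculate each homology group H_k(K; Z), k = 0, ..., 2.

Fix the vertex order v_0 < v_1 < v_2 < v_3 < v_4 and write every simplex with vertices in increasing order. Then dim K = 2 and the simplices of K are:

  0-simplices (5): [v_0], [v_1], [v_2], [v_3], [v_4]
  1-simplices (10): [v_0,v_1], [v_0,v_2], [v_0,v_3], [v_0,v_4], [v_1,v_2], [v_1,v_3], [v_1,v_4], [v_2,v_3], [v_2,v_4], [v_3,v_4]
  2-simplices (5): [v_0,v_1,v_3], [v_0,v_2,v_3], [v_0,v_2,v_4], [v_1,v_2,v_4], [v_1,v_3,v_4]

Hence C_0 ≅ Z^5, C_1 ≅ Z^10, C_2 ≅ Z^5.

The boundary map ∂_1: C_1 → C_0 sends each edge [p,q] (with p < q) to q − p. For instance
  ∂[v_0,v_2] = [v_2] − [v_0].
The 5×10 boundary matrix has rank 4 and Smith normal form diag(1,1,1,1).

∂_2: C_2 → C_1 acts by ∂[p,q,r] = [q,r] − [p,r] + [p,q]. For instance
  ∂[v_1,v_2,v_4] = [v_2,v_4] − [v_1,v_4] + [v_1,v_2],
  ∂[v_0,v_2,v_3] = [v_2,v_3] − [v_0,v_3] + [v_0,v_2].
As a 10×5 matrix over Z this has rank 5, with invariant factors (1,1,1,1,1).

From H_k ≅ ker(∂_k) / im(∂_{k+1}) we obtain:

  H_0: rank C_0 − rank ∂_1 = 5 − 4 = 1, and the invariant factors of ∂_1 are all 1, so H_0 = Z.
  H_1: rank ker ∂_1 − rank ∂_2 = (10 − 4) − 5 = 1, and the invariant factors of ∂_2 are all 1, so H_1 = Z.
  H_2: rank ker ∂_2 − rank ∂_3 = (5 − 5) − 0 = 0, and there is no ∂_3, so H_2 = 0.

(K is a triangulation of the Möbius band.)

H_0 ≅ Z,  H_1 ≅ Z,  H_2 = 0.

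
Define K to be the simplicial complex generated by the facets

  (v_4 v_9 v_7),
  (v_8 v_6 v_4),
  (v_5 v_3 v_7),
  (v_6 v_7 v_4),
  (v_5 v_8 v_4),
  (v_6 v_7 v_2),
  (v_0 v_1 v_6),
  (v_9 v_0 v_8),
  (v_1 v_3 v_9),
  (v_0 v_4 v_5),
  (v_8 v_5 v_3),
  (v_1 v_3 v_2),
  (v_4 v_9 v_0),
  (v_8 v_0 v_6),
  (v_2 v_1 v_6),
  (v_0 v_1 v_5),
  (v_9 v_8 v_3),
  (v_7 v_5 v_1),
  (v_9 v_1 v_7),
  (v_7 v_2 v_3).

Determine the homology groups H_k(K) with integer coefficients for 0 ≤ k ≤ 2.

We work with the vertex ordering v_0 < v_1 < v_2 < v_3 < v_4 < v_5 < v_6 < v_7 < v_8 < v_9. The simplices of K, each written with vertices in increasing order, are:

  0-simplices (10): [v_0], [v_1], [v_2], [v_3], [v_4], [v_5], [v_6], [v_7], [v_8], [v_9]
  1-simplices (30): (30 of them)
  2-simplices (20): (20 of them)

Hence C_0 ≅ Z^10, C_1 ≅ Z^30, C_2 ≅ Z^20.

The boundary map ∂_1: C_1 → C_0 is given by ∂[p,q] = [q] − [p].
As a 10×30 matrix over Z this has rank 9, with invariant factors (1,1,1,1,1,1,1,1,1).

∂_2: C_2 → C_1 acts by ∂[p,q,r] = [q,r] − [p,r] + [p,q]. For instance
  ∂[v_1,v_5,v_7] = [v_5,v_7] − [v_1,v_7] + [v_1,v_5],
  ∂[v_3,v_5,v_8] = [v_5,v_8] − [v_3,v_8] + [v_3,v_5].
The 30×20 boundary matrix has rank 20 and Smith normal form diag(1,1,1,1,1,1,1,1,1,1,1,1,1,1,1,1,1,1,1,2).

From H_k ≅ ker(∂_k) / im(∂_{k+1}) we obtain:

  H_0: rank C_0 − rank ∂_1 = 10 − 9 = 1, and the invariant factors of ∂_1 are all 1, so H_0 ≅ Z.
  H_1: rank ker ∂_1 − rank ∂_2 = (30 − 9) − 20 = 1, and ∂_2 has invariant factor 2 > 1, so H_1 ≅ Z ⊕ Z/2.
  H_2: rank ker ∂_2 − rank ∂_3 = (20 − 20) − 0 = 0, and there is no ∂_3, so H_2 ≅ 0.

(K is a triangulation of the Klein bottle.)

H_0 ≅ Z,  H_1 ≅ Z ⊕ Z/2,  H_2 = 0.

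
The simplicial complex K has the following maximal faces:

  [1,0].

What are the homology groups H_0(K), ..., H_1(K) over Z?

H_0 ≅ Z,  H_1 = 0.

We work with the vertex ordering 0 < 1. The simplices of K, each written with vertices in increasing order, are:

  0-simplices (2): [0], [1]
  1-simplices (1): [0,1]

giving chain groups C_0 ≅ Z^2, C_1 ≅ Z^1.

∂_1: C_1 → C_0 sends each edge [p,q] (with p < q) to q − p. For instance
  ∂[0,1] = [1] − [0].
The 2×1 boundary matrix has rank 1 and Smith normal form diag(1).

Now H_k = ker ∂_k / im ∂_{k+1}, so:

  H_0: rank C_0 − rank ∂_1 = 2 − 1 = 1, and the invariant factors of ∂_1 are all 1, so H_0 = Z.
  H_1: rank ker ∂_1 − rank ∂_2 = (1 − 1) − 0 = 0, and there is no ∂_2, so H_1 = 0.

As a check, the Euler characteristic is 2 − 1 = 1, which agrees with 1 − 0 = 1.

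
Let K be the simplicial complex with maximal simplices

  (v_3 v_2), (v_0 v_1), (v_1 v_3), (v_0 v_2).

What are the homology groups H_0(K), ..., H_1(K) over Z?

H_0 ≅ Z,  H_1 ≅ Z.

We work with the vertex ordering v_0 < v_1 < v_2 < v_3. The simplices of K, each written with vertices in increasing order, are:

  0-simplices (4): [v_0], [v_1], [v_2], [v_3]
  1-simplices (4): [v_0,v_1], [v_0,v_2], [v_1,v_3], [v_2,v_3]

Hence C_0 ≅ Z^4, C_1 ≅ Z^4.

The boundary map ∂_1: C_1 → C_0 is given by ∂[p,q] = [q] − [p]. For instance
  ∂[v_0,v_2] = [v_2] − [v_0].
The 4×4 boundary matrix has rank 3 and Smith normal form diag(1,1,1).

Now H_k = ker ∂_k / im ∂_{k+1}, so:

  H_0: rank C_0 − rank ∂_1 = 4 − 3 = 1, and the invariant factors of ∂_1 are all 1, so H_0 = Z.
  H_1: rank ker ∂_1 − rank ∂_2 = (4 − 3) − 0 = 1, and there is no ∂_2, so H_1 = Z.

(K is a triangulation of the circle S^1.)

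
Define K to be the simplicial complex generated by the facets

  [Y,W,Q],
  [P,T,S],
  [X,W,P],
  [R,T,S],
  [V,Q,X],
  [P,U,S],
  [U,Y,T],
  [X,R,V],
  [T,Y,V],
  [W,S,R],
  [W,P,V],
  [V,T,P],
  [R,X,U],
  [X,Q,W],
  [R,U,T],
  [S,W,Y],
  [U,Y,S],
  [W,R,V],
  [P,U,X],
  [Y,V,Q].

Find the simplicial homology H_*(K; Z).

H_0 = Z,  H_1 = Z ⊕ Z/2,  H_2 = 0.

K has 10 vertices, 30 edges, 20 triangles.
rank ∂_0 = 0, rank ∂_1 = 9 ⇒ b_0 = 10 − 0 − 9 = 1; all invariant factors of ∂_1 are 1 so no torsion. So H_0 ≅ Z.
rank ∂_1 = 9, rank ∂_2 = 20 ⇒ b_1 = 30 − 9 − 20 = 1; ∂_2 has invariant factor(s) [2] giving torsion. So H_1 ≅ Z ⊕ Z/2.
rank ∂_2 = 20, rank ∂_3 = 0 ⇒ b_2 = 20 − 20 − 0 = 0. So H_2 ≅ 0.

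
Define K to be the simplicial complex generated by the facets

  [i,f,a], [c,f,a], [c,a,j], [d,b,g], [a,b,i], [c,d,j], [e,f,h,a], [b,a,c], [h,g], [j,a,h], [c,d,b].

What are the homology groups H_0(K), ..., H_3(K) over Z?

Take the total order a < b < c < d < e < f < g < h < i < j on the vertex set. Then K (dimension 3) consists of the simplices:

  0-simplices (10): a, b, c, d, e, f, g, h, i, j
  1-simplices (22): ab, ac, ae, af, ah, ai, aj, bc, bd, bg, bi, cd, cf, cj, dg, dj, ef, eh, fh, fi, gh, hj
  2-simplices (13): abc, abi, acf, acj, aef, aeh, afh, afi, ahj, bcd, bdg, cdj, efh
  3-simplices (1): aefh

Hence C_0 ≅ Z^10, C_1 ≅ Z^22, C_2 ≅ Z^13, C_3 ≅ Z^1.

∂_1: C_1 → C_0 maps an edge to its endpoints' difference, ∂[p,q] = q − p.
This gives a 10×22 integer matrix of rank 9; reducing to Smith normal form yields diagonal entries (1,1,1,1,1,1,1,1,1).

The boundary map ∂_2: C_2 → C_1 sends each 2-simplex [p,q,r] to [q,r] − [p,r] + [p,q]. For instance
  ∂bcd = cd − bd + bc,
  ∂bdg = dg − bg + bd.
As a 22×13 matrix over Z this has rank 12, with invariant factors (1,1,1,1,1,1,1,1,1,1,1,1).

Boundary ∂_3: C_3 → C_2 sends each 3-simplex σ to the alternating sum Σ_i (−1)^i (σ with its i-th vertex removed). For instance
  ∂aefh = efh − afh + aeh − aef.
The 13×1 boundary matrix has rank 1 and Smith normal form diag(1).

Now H_k = ker ∂_k / im ∂_{k+1}, so:

  H_0: rank C_0 − rank ∂_1 = 10 − 9 = 1, and the invariant factors of ∂_1 are all 1, so H_0 ≅ Z.
  H_1: rank ker ∂_1 − rank ∂_2 = (22 − 9) − 12 = 1, and the invariant factors of ∂_2 are all 1, so H_1 ≅ Z.
  H_2: rank ker ∂_2 − rank ∂_3 = (13 − 12) − 1 = 0, and the invariant factors of ∂_3 are all 1, so H_2 ≅ 0.
  H_3: rank ker ∂_3 − rank ∂_4 = (1 − 1) − 0 = 0, and there is no ∂_4, so H_3 ≅ 0.

H_0 = Z,  H_1 = Z,  H_2 = 0,  H_3 = 0.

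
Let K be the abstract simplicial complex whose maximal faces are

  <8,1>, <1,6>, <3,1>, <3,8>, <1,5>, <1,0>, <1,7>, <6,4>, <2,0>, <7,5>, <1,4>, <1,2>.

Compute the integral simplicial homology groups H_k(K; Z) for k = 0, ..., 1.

Take the total order 0 < 1 < 2 < 3 < 4 < 5 < 6 < 7 < 8 on the vertex set. Then K (dimension 1) consists of the simplices:

  0-simplices (9): [0], [1], [2], [3], [4], [5], [6], [7], [8]
  1-simplices (12): [0,1], [0,2], [1,2], [1,3], [1,4], [1,5], [1,6], [1,7], [1,8], [3,8], [4,6], [5,7]

Hence C_0 ≅ Z^9, C_1 ≅ Z^12.

The boundary map ∂_1: C_1 → C_0 sends each edge [p,q] (with p < q) to q − p. For instance
  ∂[3,8] = [8] − [3].
The 9×12 boundary matrix has rank 8 and Smith normal form diag(1,1,1,1,1,1,1,1).

Reading off H_k = ker ∂_k / im ∂_{k+1}:

  H_0: rank C_0 − rank ∂_1 = 9 − 8 = 1, and the invariant factors of ∂_1 are all 1, so H_0 ≅ Z.
  H_1: rank ker ∂_1 − rank ∂_2 = (12 − 8) − 0 = 4, and there is no ∂_2, so H_1 ≅ Z^4.

H_0 = Z,  H_1 = Z^4.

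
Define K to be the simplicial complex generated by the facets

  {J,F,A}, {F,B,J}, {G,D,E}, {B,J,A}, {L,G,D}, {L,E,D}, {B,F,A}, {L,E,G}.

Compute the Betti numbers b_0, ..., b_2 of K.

K has 8 vertices, 12 edges, 8 triangles.
rank ∂_0 = 0, rank ∂_1 = 6 ⇒ b_0 = 8 − 0 − 6 = 2; all invariant factors of ∂_1 are 1 so no torsion. So H_0 = Z^2.
rank ∂_1 = 6, rank ∂_2 = 6 ⇒ b_1 = 12 − 6 − 6 = 0; all invariant factors of ∂_2 are 1 so no torsion. So H_1 = 0.
rank ∂_2 = 6, rank ∂_3 = 0 ⇒ b_2 = 8 − 6 − 0 = 2. So H_2 = Z^2.

b_0 = 2, b_1 = 0, b_2 = 2.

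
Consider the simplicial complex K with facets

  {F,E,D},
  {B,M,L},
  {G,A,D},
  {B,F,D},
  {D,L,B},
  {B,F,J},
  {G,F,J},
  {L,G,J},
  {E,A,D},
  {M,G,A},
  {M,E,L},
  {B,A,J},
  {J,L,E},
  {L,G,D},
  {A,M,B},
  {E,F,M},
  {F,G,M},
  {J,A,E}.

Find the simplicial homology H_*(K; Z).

Order the vertices as A < B < D < E < F < G < J < L < M. Listing each simplex with vertices in this order, K has dimension 2 with simplices:

  0-simplices (9): A, B, D, E, F, G, J, L, M
  1-simplices (27): AB, AD, AE, AG, AJ, AM, BD, BF, BJ, BL, BM, DE, DF, DG, DL, EF, EJ, EL, EM, FG, FJ, FM, GJ, GL, GM, JL, LM
  2-simplices (18): ABJ, ABM, ADE, ADG, AEJ, AGM, BDF, BDL, BFJ, BLM, DEF, DGL, EFM, EJL, ELM, FGJ, FGM, GJL

Hence C_0 ≅ Z^9, C_1 ≅ Z^27, C_2 ≅ Z^18.

∂_1: C_1 → C_0 sends each edge [p,q] (with p < q) to q − p. For instance
  ∂FM = M − F.
This gives a 9×27 integer matrix of rank 8; reducing to Smith normal form yields diagonal entries (1,1,1,1,1,1,1,1).

∂_2: C_2 → C_1 sends each 2-simplex [p,q,r] to [q,r] − [p,r] + [p,q]. For instance
  ∂BLM = LM − BM + BL,
  ∂ABJ = BJ − AJ + AB.
As a 27×18 matrix over Z this has rank 17, with invariant factors (1,1,1,1,1,1,1,1,1,1,1,1,1,1,1,1,1).

Computing H_k = (kernel of ∂_k) / (image of ∂_{k+1}):

  H_0: rank C_0 − rank ∂_1 = 9 − 8 = 1, and the invariant factors of ∂_1 are all 1, so H_0 ≅ Z.
  H_1: rank ker ∂_1 − rank ∂_2 = (27 − 8) − 17 = 2, and the invariant factors of ∂_2 are all 1, so H_1 ≅ Z^2.
  H_2: rank ker ∂_2 − rank ∂_3 = (18 − 17) − 0 = 1, and there is no ∂_3, so H_2 ≅ Z.

(K is a triangulation of the torus T^2.)

H_0 = Z,  H_1 = Z^2,  H_2 = Z.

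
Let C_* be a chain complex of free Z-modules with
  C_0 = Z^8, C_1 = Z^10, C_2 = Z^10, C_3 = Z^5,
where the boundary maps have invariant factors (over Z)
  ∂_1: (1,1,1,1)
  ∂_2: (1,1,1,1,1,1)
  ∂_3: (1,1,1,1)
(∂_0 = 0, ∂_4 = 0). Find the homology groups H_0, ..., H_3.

H_0: b_0 = 8 − 0 − 4 = 4; torsion from ∂_1 factors > 1: none. So H_0 ≅ Z^4.
H_1: b_1 = 10 − 4 − 6 = 0; torsion from ∂_2 factors > 1: none. So H_1 ≅ 0.
H_2: b_2 = 10 − 6 − 4 = 0; torsion from ∂_3 factors > 1: none. So H_2 ≅ 0.
H_3: b_3 = 5 − 4 − 0 = 1; torsion from ∂_4 factors > 1: none. So H_3 ≅ Z.

H_0 ≅ Z^4,  H_1 = 0,  H_2 = 0,  H_3 ≅ Z.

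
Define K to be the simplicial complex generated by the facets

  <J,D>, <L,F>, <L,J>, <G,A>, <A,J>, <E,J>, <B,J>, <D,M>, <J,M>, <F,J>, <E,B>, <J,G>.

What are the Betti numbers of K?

Take the total order A < B < D < E < F < G < J < L < M on the vertex set. Then K (dimension 1) consists of the simplices:

  0-simplices (9): A, B, D, E, F, G, J, L, M
  1-simplices (12): AG, AJ, BE, BJ, DJ, DM, EJ, FJ, FL, GJ, JL, JM

so the chain groups are C_0 ≅ Z^9, C_1 ≅ Z^12.

The boundary map ∂_1: C_1 → C_0 sends each edge [p,q] (with p < q) to q − p. For instance
  ∂BJ = J − B.
The 9×12 boundary matrix has rank 8 and Smith normal form diag(1,1,1,1,1,1,1,1).

Computing H_k = (kernel of ∂_k) / (image of ∂_{k+1}):

  H_0: rank C_0 − rank ∂_1 = 9 − 8 = 1, and the invariant factors of ∂_1 are all 1, so H_0 ≅ Z.
  H_1: rank ker ∂_1 − rank ∂_2 = (12 − 8) − 0 = 4, and there is no ∂_2, so H_1 ≅ Z^4.

As a check, the Euler characteristic is 9 − 12 = -3, which agrees with 1 − 4 = -3.

Hence the Betti numbers are b_0 = 1, b_1 = 4.

b_0 = 1, b_1 = 4.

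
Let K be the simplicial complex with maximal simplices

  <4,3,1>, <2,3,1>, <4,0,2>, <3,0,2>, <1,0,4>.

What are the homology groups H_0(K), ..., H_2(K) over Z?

H_0 ≅ Z,  H_1 ≅ Z,  H_2 = 0.

We work with the vertex ordering 0 < 1 < 2 < 3 < 4. The simplices of K, each written with vertices in increasing order, are:

  0-simplices (5): [0], [1], [2], [3], [4]
  1-simplices (10): [0,1], [0,2], [0,3], [0,4], [1,2], [1,3], [1,4], [2,3], [2,4], [3,4]
  2-simplices (5): [0,1,4], [0,2,3], [0,2,4], [1,2,3], [1,3,4]

Hence C_0 ≅ Z^5, C_1 ≅ Z^10, C_2 ≅ Z^5.

The boundary map ∂_1: C_1 → C_0 sends each edge [p,q] (with p < q) to q − p.
This gives a 5×10 integer matrix of rank 4; reducing to Smith normal form yields diagonal entries (1,1,1,1).

Boundary ∂_2: C_2 → C_1 sends each 2-simplex [p,q,r] to [q,r] − [p,r] + [p,q]. For instance
  ∂[1,3,4] = [3,4] − [1,4] + [1,3],
  ∂[0,2,4] = [2,4] − [0,4] + [0,2].
This gives a 10×5 integer matrix of rank 5; reducing to Smith normal form yields diagonal entries (1,1,1,1,1).

From H_k ≅ ker(∂_k) / im(∂_{k+1}) we obtain:

  H_0: rank C_0 − rank ∂_1 = 5 − 4 = 1, and the invariant factors of ∂_1 are all 1, so H_0 = Z.
  H_1: rank ker ∂_1 − rank ∂_2 = (10 − 4) − 5 = 1, and the invariant factors of ∂_2 are all 1, so H_1 = Z.
  H_2: rank ker ∂_2 − rank ∂_3 = (5 − 5) − 0 = 0, and there is no ∂_3, so H_2 = 0.

(K is a triangulation of the Möbius band.)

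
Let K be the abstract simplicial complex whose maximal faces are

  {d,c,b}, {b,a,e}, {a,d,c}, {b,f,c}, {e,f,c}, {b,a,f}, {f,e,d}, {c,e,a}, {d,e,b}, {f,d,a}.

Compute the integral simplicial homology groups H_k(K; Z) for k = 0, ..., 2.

Order the vertices as a < b < c < d < e < f. Listing each simplex with vertices in this order, K has dimension 2 with simplices:

  0-simplices (6): a, b, c, d, e, f
  1-simplices (15): ab, ac, ad, ae, af, bc, bd, be, bf, cd, ce, cf, de, df, ef
  2-simplices (10): abe, abf, acd, ace, adf, bcd, bcf, bde, cef, def

so the chain groups are C_0 ≅ Z^6, C_1 ≅ Z^15, C_2 ≅ Z^10.

∂_1: C_1 → C_0 sends each edge [p,q] (with p < q) to q − p. For instance
  ∂ce = e − c.
This gives a 6×15 integer matrix of rank 5; reducing to Smith normal form yields diagonal entries (1,1,1,1,1).

Boundary ∂_2: C_2 → C_1 maps a triangle to the signed sum of its edges. For instance
  ∂abe = be − ae + ab,
  ∂bcd = cd − bd + bc.
This gives a 15×10 integer matrix of rank 10; reducing to Smith normal form yields diagonal entries (1,1,1,1,1,1,1,1,1,2).

Reading off H_k = ker ∂_k / im ∂_{k+1}:

  H_0: rank C_0 − rank ∂_1 = 6 − 5 = 1, and the invariant factors of ∂_1 are all 1, so H_0 = Z.
  H_1: rank ker ∂_1 − rank ∂_2 = (15 − 5) − 10 = 0, and ∂_2 has invariant factor 2 > 1, so H_1 = Z/2.
  H_2: rank ker ∂_2 − rank ∂_3 = (10 − 10) − 0 = 0, and there is no ∂_3, so H_2 = 0.

H_0 = Z,  H_1 = Z/2,  H_2 = 0.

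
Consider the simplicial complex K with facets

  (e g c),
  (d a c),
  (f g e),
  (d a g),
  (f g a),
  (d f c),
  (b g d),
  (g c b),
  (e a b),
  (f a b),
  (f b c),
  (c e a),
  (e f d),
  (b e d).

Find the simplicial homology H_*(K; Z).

K has 7 vertices, 21 edges, 14 triangles.
rank ∂_0 = 0, rank ∂_1 = 6 ⇒ b_0 = 7 − 0 − 6 = 1; all invariant factors of ∂_1 are 1 so no torsion. So H_0 = Z.
rank ∂_1 = 6, rank ∂_2 = 13 ⇒ b_1 = 21 − 6 − 13 = 2; all invariant factors of ∂_2 are 1 so no torsion. So H_1 = Z^2.
rank ∂_2 = 13, rank ∂_3 = 0 ⇒ b_2 = 14 − 13 − 0 = 1. So H_2 = Z.

H_0 = Z,  H_1 = Z^2,  H_2 = Z.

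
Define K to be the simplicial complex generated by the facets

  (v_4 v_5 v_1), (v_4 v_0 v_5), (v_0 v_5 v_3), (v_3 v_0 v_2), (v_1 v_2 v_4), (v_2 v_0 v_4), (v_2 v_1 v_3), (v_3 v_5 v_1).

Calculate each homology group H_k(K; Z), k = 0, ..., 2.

Fix the vertex order v_0 < v_1 < v_2 < v_3 < v_4 < v_5 and write every simplex with vertices in increasing order. Then dim K = 2 and the simplices of K are:

  0-simplices (6): [v_0], [v_1], [v_2], [v_3], [v_4], [v_5]
  1-simplices (12): [v_0,v_2], [v_0,v_3], [v_0,v_4], [v_0,v_5], [v_1,v_2], [v_1,v_3], [v_1,v_4], [v_1,v_5], [v_2,v_3], [v_2,v_4], [v_3,v_5], [v_4,v_5]
  2-simplices (8): [v_0,v_2,v_3], [v_0,v_2,v_4], [v_0,v_3,v_5], [v_0,v_4,v_5], [v_1,v_2,v_3], [v_1,v_2,v_4], [v_1,v_3,v_5], [v_1,v_4,v_5]

Hence C_0 ≅ Z^6, C_1 ≅ Z^12, C_2 ≅ Z^8.

Boundary ∂_1: C_1 → C_0 sends each edge [p,q] (with p < q) to q − p.
As a 6×12 matrix over Z this has rank 5, with invariant factors (1,1,1,1,1).

∂_2: C_2 → C_1 acts by ∂[p,q,r] = [q,r] − [p,r] + [p,q]. For instance
  ∂[v_0,v_2,v_3] = [v_2,v_3] − [v_0,v_3] + [v_0,v_2],
  ∂[v_0,v_3,v_5] = [v_3,v_5] − [v_0,v_5] + [v_0,v_3].
As a 12×8 matrix over Z this has rank 7, with invariant factors (1,1,1,1,1,1,1).

From H_k ≅ ker(∂_k) / im(∂_{k+1}) we obtain:

  H_0: rank C_0 − rank ∂_1 = 6 − 5 = 1, and the invariant factors of ∂_1 are all 1, so H_0 = Z.
  H_1: rank ker ∂_1 − rank ∂_2 = (12 − 5) − 7 = 0, and the invariant factors of ∂_2 are all 1, so H_1 = 0.
  H_2: rank ker ∂_2 − rank ∂_3 = (8 − 7) − 0 = 1, and there is no ∂_3, so H_2 = Z.

As a check, the Euler characteristic is 6 − 12 + 8 = 2, which agrees with 1 − 0 + 1 = 2.

H_0 = Z,  H_1 = 0,  H_2 = Z.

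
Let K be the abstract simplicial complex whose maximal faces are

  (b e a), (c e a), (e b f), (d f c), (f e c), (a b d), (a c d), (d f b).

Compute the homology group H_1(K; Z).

H_1 ≅ 0.

We work with the vertex ordering a < b < c < d < e < f. The simplices of K, each written with vertices in increasing order, are:

  0-simplices (6): a, b, c, d, e, f
  1-simplices (12): ab, ac, ad, ae, bd, be, bf, cd, ce, cf, df, ef
  2-simplices (8): abd, abe, acd, ace, bdf, bef, cdf, cef

giving chain groups C_0 ≅ Z^6, C_1 ≅ Z^12, C_2 ≅ Z^8.

The boundary map ∂_1: C_1 → C_0 maps an edge to its endpoints' difference, ∂[p,q] = q − p. For instance
  ∂ad = d − a.
The resulting 6×12 matrix has rank 5, and its Smith normal form has invariant factors (1,1,1,1,1).

Boundary ∂_2: C_2 → C_1 acts by ∂[p,q,r] = [q,r] − [p,r] + [p,q]. For instance
  ∂acd = cd − ad + ac,
  ∂abe = be − ae + ab.
This gives a 12×8 integer matrix of rank 7; reducing to Smith normal form yields diagonal entries (1,1,1,1,1,1,1).

Now H_k = ker ∂_k / im ∂_{k+1}, so:

  H_1: rank ker ∂_1 − rank ∂_2 = (12 − 5) − 7 = 0, and the invariant factors of ∂_2 are all 1, so H_1 = 0.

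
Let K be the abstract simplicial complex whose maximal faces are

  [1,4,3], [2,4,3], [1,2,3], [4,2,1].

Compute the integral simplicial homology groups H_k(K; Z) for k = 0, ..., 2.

H_0 ≅ Z,  H_1 = 0,  H_2 ≅ Z.

Take the total order 1 < 2 < 3 < 4 on the vertex set. Then K (dimension 2) consists of the simplices:

  0-simplices (4): [1], [2], [3], [4]
  1-simplices (6): [1,2], [1,3], [1,4], [2,3], [2,4], [3,4]
  2-simplices (4): [1,2,3], [1,2,4], [1,3,4], [2,3,4]

giving chain groups C_0 ≅ Z^4, C_1 ≅ Z^6, C_2 ≅ Z^4.

The boundary map ∂_1: C_1 → C_0 is given by ∂[p,q] = [q] − [p]. For instance
  ∂[3,4] = [4] − [3].
The 4×6 boundary matrix has rank 3 and Smith normal form diag(1,1,1).

Boundary ∂_2: C_2 → C_1 acts by ∂[p,q,r] = [q,r] − [p,r] + [p,q]. For instance
  ∂[2,3,4] = [3,4] − [2,4] + [2,3],
  ∂[1,2,3] = [2,3] − [1,3] + [1,2].
As a 6×4 matrix over Z this has rank 3, with invariant factors (1,1,1).

Reading off H_k = ker ∂_k / im ∂_{k+1}:

  H_0: rank C_0 − rank ∂_1 = 4 − 3 = 1, and the invariant factors of ∂_1 are all 1, so H_0 = Z.
  H_1: rank ker ∂_1 − rank ∂_2 = (6 − 3) − 3 = 0, and the invariant factors of ∂_2 are all 1, so H_1 = 0.
  H_2: rank ker ∂_2 − rank ∂_3 = (4 − 3) − 0 = 1, and there is no ∂_3, so H_2 = Z.

As a check, the Euler characteristic is 4 − 6 + 4 = 2, which agrees with 1 − 0 + 1 = 2.
(K is a triangulation of the 2-sphere S^2.)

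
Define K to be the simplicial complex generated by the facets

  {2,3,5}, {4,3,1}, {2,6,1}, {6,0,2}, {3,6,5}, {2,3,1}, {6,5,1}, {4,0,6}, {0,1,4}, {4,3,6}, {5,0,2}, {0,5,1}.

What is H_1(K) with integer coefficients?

H_1 = Z/2Z.

We work with the vertex ordering 0 < 1 < 2 < 3 < 4 < 5 < 6. The simplices of K, each written with vertices in increasing order, are:

  0-simplices (7): [0], [1], [2], [3], [4], [5], [6]
  1-simplices (18): [0,1], [0,2], [0,4], [0,5], [0,6], [1,2], [1,3], [1,4], [1,5], [1,6], [2,3], [2,5], [2,6], [3,4], [3,5], [3,6], [4,6], [5,6]
  2-simplices (12): [0,1,4], [0,1,5], [0,2,5], [0,2,6], [0,4,6], [1,2,3], [1,2,6], [1,3,4], [1,5,6], [2,3,5], [3,4,6], [3,5,6]

Hence C_0 ≅ Z^7, C_1 ≅ Z^18, C_2 ≅ Z^12.

∂_1: C_1 → C_0 is given by ∂[p,q] = [q] − [p]. For instance
  ∂[1,3] = [3] − [1].
The 7×18 boundary matrix has rank 6 and Smith normal form diag(1,1,1,1,1,1).

Boundary ∂_2: C_2 → C_1 sends each 2-simplex [p,q,r] to [q,r] − [p,r] + [p,q]. For instance
  ∂[2,3,5] = [3,5] − [2,5] + [2,3],
  ∂[0,1,4] = [1,4] − [0,4] + [0,1].
The 18×12 boundary matrix has rank 12 and Smith normal form diag(1,1,1,1,1,1,1,1,1,1,1,2).

From H_k ≅ ker(∂_k) / im(∂_{k+1}) we obtain:

  H_1: rank ker ∂_1 − rank ∂_2 = (18 − 6) − 12 = 0, and ∂_2 has invariant factor 2 > 1, so H_1 ≅ Z/2Z.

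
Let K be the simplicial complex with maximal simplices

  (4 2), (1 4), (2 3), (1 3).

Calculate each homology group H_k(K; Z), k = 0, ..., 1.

Order the vertices as 1 < 2 < 3 < 4. Listing each simplex with vertices in this order, K has dimension 1 with simplices:

  0-simplices (4): [1], [2], [3], [4]
  1-simplices (4): [1,3], [1,4], [2,3], [2,4]

Hence C_0 ≅ Z^4, C_1 ≅ Z^4.

∂_1: C_1 → C_0 is given by ∂[p,q] = [q] − [p]. For instance
  ∂[2,3] = [3] − [2].
As a 4×4 matrix over Z this has rank 3, with invariant factors (1,1,1).

From H_k ≅ ker(∂_k) / im(∂_{k+1}) we obtain:

  H_0: rank C_0 − rank ∂_1 = 4 − 3 = 1, and the invariant factors of ∂_1 are all 1, so H_0 = Z.
  H_1: rank ker ∂_1 − rank ∂_2 = (4 − 3) − 0 = 1, and there is no ∂_2, so H_1 = Z.

As a check, the Euler characteristic is 4 − 4 = 0, which agrees with 1 − 1 = 0.
(K is a triangulation of the circle S^1.)

H_0 ≅ Z,  H_1 ≅ Z.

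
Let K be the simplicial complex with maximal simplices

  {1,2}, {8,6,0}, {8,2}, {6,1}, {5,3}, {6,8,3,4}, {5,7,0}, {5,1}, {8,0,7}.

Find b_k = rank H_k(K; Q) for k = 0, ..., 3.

Take the total order 0 < 1 < 2 < 3 < 4 < 5 < 6 < 7 < 8 on the vertex set. Then K (dimension 3) consists of the simplices:

  0-simplices (9): [0], [1], [2], [3], [4], [5], [6], [7], [8]
  1-simplices (17): [0,5], [0,6], [0,7], [0,8], [1,2], [1,5], [1,6], [2,8], [3,4], [3,5], [3,6], [3,8], [4,6], [4,8], [5,7], [6,8], [7,8]
  2-simplices (7): [0,5,7], [0,6,8], [0,7,8], [3,4,6], [3,4,8], [3,6,8], [4,6,8]
  3-simplices (1): [3,4,6,8]

Hence C_0 ≅ Z^9, C_1 ≅ Z^17, C_2 ≅ Z^7, C_3 ≅ Z^1.

The boundary map ∂_1: C_1 → C_0 sends each edge [p,q] (with p < q) to q − p. For instance
  ∂[4,6] = [6] − [4].
As a 9×17 matrix over Z this has rank 8, with invariant factors (1,1,1,1,1,1,1,1).

The boundary map ∂_2: C_2 → C_1 sends each 2-simplex [p,q,r] to [q,r] − [p,r] + [p,q]. For instance
  ∂[4,6,8] = [6,8] − [4,8] + [4,6],
  ∂[0,5,7] = [5,7] − [0,7] + [0,5].
As a 17×7 matrix over Z this has rank 6, with invariant factors (1,1,1,1,1,1).

Boundary ∂_3: C_3 → C_2 sends each 3-simplex σ to the alternating sum Σ_i (−1)^i (σ with its i-th vertex removed). For instance
  ∂[3,4,6,8] = [4,6,8] − [3,6,8] + [3,4,8] − [3,4,6].
As a 7×1 matrix over Z this has rank 1, with invariant factors (1).

From H_k ≅ ker(∂_k) / im(∂_{k+1}) we obtain:

  H_0: rank C_0 − rank ∂_1 = 9 − 8 = 1, and the invariant factors of ∂_1 are all 1, so H_0 ≅ Z.
  H_1: rank ker ∂_1 − rank ∂_2 = (17 − 8) − 6 = 3, and the invariant factors of ∂_2 are all 1, so H_1 ≅ Z^3.
  H_2: rank ker ∂_2 − rank ∂_3 = (7 − 6) − 1 = 0, and the invariant factors of ∂_3 are all 1, so H_2 ≅ 0.
  H_3: rank ker ∂_3 − rank ∂_4 = (1 − 1) − 0 = 0, and there is no ∂_4, so H_3 ≅ 0.

Hence the Betti numbers are b_0 = 1, b_1 = 3, b_2 = 0, b_3 = 0.

b_0 = 1, b_1 = 3, b_2 = 0, b_3 = 0.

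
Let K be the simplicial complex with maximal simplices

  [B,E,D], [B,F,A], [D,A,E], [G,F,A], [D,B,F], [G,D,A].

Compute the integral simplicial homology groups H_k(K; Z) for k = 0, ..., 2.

Take the total order A < B < D < E < F < G on the vertex set. Then K (dimension 2) consists of the simplices:

  0-simplices (6): A, B, D, E, F, G
  1-simplices (12): AB, AD, AE, AF, AG, BD, BE, BF, DE, DF, DG, FG
  2-simplices (6): ABF, ADE, ADG, AFG, BDE, BDF

so the chain groups are C_0 ≅ Z^6, C_1 ≅ Z^12, C_2 ≅ Z^6.

Boundary ∂_1: C_1 → C_0 maps an edge to its endpoints' difference, ∂[p,q] = q − p.
This gives a 6×12 integer matrix of rank 5; reducing to Smith normal form yields diagonal entries (1,1,1,1,1).

The boundary map ∂_2: C_2 → C_1 sends each 2-simplex [p,q,r] to [q,r] − [p,r] + [p,q]. For instance
  ∂ABF = BF − AF + AB,
  ∂ADG = DG − AG + AD.
The resulting 12×6 matrix has rank 6, and its Smith normal form has invariant factors (1,1,1,1,1,1).

Now H_k = ker ∂_k / im ∂_{k+1}, so:

  H_0: rank C_0 − rank ∂_1 = 6 − 5 = 1, and the invariant factors of ∂_1 are all 1, so H_0 ≅ Z.
  H_1: rank ker ∂_1 − rank ∂_2 = (12 − 5) − 6 = 1, and the invariant factors of ∂_2 are all 1, so H_1 ≅ Z.
  H_2: rank ker ∂_2 − rank ∂_3 = (6 − 6) − 0 = 0, and there is no ∂_3, so H_2 ≅ 0.

H_0 ≅ Z,  H_1 ≅ Z,  H_2 = 0.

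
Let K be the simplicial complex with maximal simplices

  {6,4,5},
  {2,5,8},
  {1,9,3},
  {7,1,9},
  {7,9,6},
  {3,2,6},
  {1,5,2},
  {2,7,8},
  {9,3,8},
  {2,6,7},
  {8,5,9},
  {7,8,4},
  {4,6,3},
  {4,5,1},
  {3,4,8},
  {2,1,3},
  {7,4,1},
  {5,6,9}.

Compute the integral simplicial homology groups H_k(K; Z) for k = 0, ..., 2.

Take the total order 1 < 2 < 3 < 4 < 5 < 6 < 7 < 8 < 9 on the vertex set. Then K (dimension 2) consists of the simplices:

  0-simplices (9): [1], [2], [3], [4], [5], [6], [7], [8], [9]
  1-simplices (27): (27 of them)
  2-simplices (18): [1,2,3], [1,2,5], [1,3,9], [1,4,5], [1,4,7], [1,7,9], [2,3,6], [2,5,8], [2,6,7], [2,7,8], [3,4,6], [3,4,8], [3,8,9], [4,5,6], [4,7,8], [5,6,9], [5,8,9], [6,7,9]

so the chain groups are C_0 ≅ Z^9, C_1 ≅ Z^27, C_2 ≅ Z^18.

The boundary map ∂_1: C_1 → C_0 maps an edge to its endpoints' difference, ∂[p,q] = q − p.
As a 9×27 matrix over Z this has rank 8, with invariant factors (1,1,1,1,1,1,1,1).

Boundary ∂_2: C_2 → C_1 acts by ∂[p,q,r] = [q,r] − [p,r] + [p,q]. For instance
  ∂[1,2,5] = [2,5] − [1,5] + [1,2],
  ∂[1,4,5] = [4,5] − [1,5] + [1,4].
As a 27×18 matrix over Z this has rank 17, with invariant factors (1,1,1,1,1,1,1,1,1,1,1,1,1,1,1,1,1).

Now H_k = ker ∂_k / im ∂_{k+1}, so:

  H_0: rank C_0 − rank ∂_1 = 9 − 8 = 1, and the invariant factors of ∂_1 are all 1, so H_0 ≅ Z.
  H_1: rank ker ∂_1 − rank ∂_2 = (27 − 8) − 17 = 2, and the invariant factors of ∂_2 are all 1, so H_1 ≅ Z^2.
  H_2: rank ker ∂_2 − rank ∂_3 = (18 − 17) − 0 = 1, and there is no ∂_3, so H_2 ≅ Z.

H_0 = Z,  H_1 = Z^2,  H_2 = Z.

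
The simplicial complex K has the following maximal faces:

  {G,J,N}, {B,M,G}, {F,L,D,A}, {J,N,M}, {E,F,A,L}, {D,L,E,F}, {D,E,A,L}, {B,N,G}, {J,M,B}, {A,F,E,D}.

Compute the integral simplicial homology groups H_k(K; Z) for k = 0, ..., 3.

Take the total order A < B < D < E < F < G < J < L < M < N on the vertex set. Then K (dimension 3) consists of the simplices:

  0-simplices (10): A, B, D, E, F, G, J, L, M, N
  1-simplices (20): AD, AE, AF, AL, BG, BJ, BM, BN, DE, DF, DL, EF, EL, FL, GJ, GM, GN, JM, JN, MN
  2-simplices (15): ADE, ADF, ADL, AEF, AEL, AFL, BGM, BGN, BJM, DEF, DEL, DFL, EFL, GJN, JMN
  3-simplices (5): ADEF, ADEL, ADFL, AEFL, DEFL

so the chain groups are C_0 ≅ Z^10, C_1 ≅ Z^20, C_2 ≅ Z^15, C_3 ≅ Z^5.

Boundary ∂_1: C_1 → C_0 maps an edge to its endpoints' difference, ∂[p,q] = q − p.
This gives a 10×20 integer matrix of rank 8; reducing to Smith normal form yields diagonal entries (1,1,1,1,1,1,1,1).

∂_2: C_2 → C_1 sends each 2-simplex [p,q,r] to [q,r] − [p,r] + [p,q]. For instance
  ∂ADF = DF − AF + AD,
  ∂ADE = DE − AE + AD.
The resulting 20×15 matrix has rank 11, and its Smith normal form has invariant factors (1,1,1,1,1,1,1,1,1,1,1).

The boundary map ∂_3: C_3 → C_2 sends each 3-simplex σ to the alternating sum Σ_i (−1)^i (σ with its i-th vertex removed). For instance
  ∂AEFL = EFL − AFL + AEL − AEF,
  ∂ADFL = DFL − AFL + ADL − ADF.
The 15×5 boundary matrix has rank 4 and Smith normal form diag(1,1,1,1).

Reading off H_k = ker ∂_k / im ∂_{k+1}:

  H_0: rank C_0 − rank ∂_1 = 10 − 8 = 2, and the invariant factors of ∂_1 are all 1, so H_0 = Z^2.
  H_1: rank ker ∂_1 − rank ∂_2 = (20 − 8) − 11 = 1, and the invariant factors of ∂_2 are all 1, so H_1 = Z.
  H_2: rank ker ∂_2 − rank ∂_3 = (15 − 11) − 4 = 0, and the invariant factors of ∂_3 are all 1, so H_2 = 0.
  H_3: rank ker ∂_3 − rank ∂_4 = (5 − 4) − 0 = 1, and there is no ∂_4, so H_3 = Z.

As a check, the Euler characteristic is 10 − 20 + 15 − 5 = 0, which agrees with 2 − 1 + 0 − 1 = 0.
(K is a triangulation of the disjoint union of the Möbius band and the 3-sphere S^3.)

H_0 ≅ Z^2,  H_1 ≅ Z,  H_2 = 0,  H_3 ≅ Z.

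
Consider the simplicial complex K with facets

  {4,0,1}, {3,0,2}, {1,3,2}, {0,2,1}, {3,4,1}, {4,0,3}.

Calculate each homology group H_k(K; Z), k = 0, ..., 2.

H_0 = Z,  H_1 = 0,  H_2 = Z.

Order the vertices as 0 < 1 < 2 < 3 < 4. Listing each simplex with vertices in this order, K has dimension 2 with simplices:

  0-simplices (5): [0], [1], [2], [3], [4]
  1-simplices (9): [0,1], [0,2], [0,3], [0,4], [1,2], [1,3], [1,4], [2,3], [3,4]
  2-simplices (6): [0,1,2], [0,1,4], [0,2,3], [0,3,4], [1,2,3], [1,3,4]

so the chain groups are C_0 ≅ Z^5, C_1 ≅ Z^9, C_2 ≅ Z^6.

The boundary map ∂_1: C_1 → C_0 sends each edge [p,q] (with p < q) to q − p.
The resulting 5×9 matrix has rank 4, and its Smith normal form has invariant factors (1,1,1,1).

∂_2: C_2 → C_1 maps a triangle to the signed sum of its edges. For instance
  ∂[1,3,4] = [3,4] − [1,4] + [1,3],
  ∂[0,1,2] = [1,2] − [0,2] + [0,1].
As a 9×6 matrix over Z this has rank 5, with invariant factors (1,1,1,1,1).

Reading off H_k = ker ∂_k / im ∂_{k+1}:

  H_0: rank C_0 − rank ∂_1 = 5 − 4 = 1, and the invariant factors of ∂_1 are all 1, so H_0 = Z.
  H_1: rank ker ∂_1 − rank ∂_2 = (9 − 4) − 5 = 0, and the invariant factors of ∂_2 are all 1, so H_1 = 0.
  H_2: rank ker ∂_2 − rank ∂_3 = (6 − 5) − 0 = 1, and there is no ∂_3, so H_2 = Z.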